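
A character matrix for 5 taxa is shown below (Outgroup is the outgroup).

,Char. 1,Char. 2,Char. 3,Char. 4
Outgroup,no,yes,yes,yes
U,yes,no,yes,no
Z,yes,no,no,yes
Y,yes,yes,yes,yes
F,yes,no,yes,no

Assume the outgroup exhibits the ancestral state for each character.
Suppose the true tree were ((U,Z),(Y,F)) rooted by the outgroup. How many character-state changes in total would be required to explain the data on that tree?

Map each character onto ((U,Z),(Y,F)) (rooted by Outgroup) and count the minimum state changes it requires (Fitch parsimony):
Char. 1: 1; Char. 2: 2; Char. 3: 1; Char. 4: 2.
Total tree length = 6.

6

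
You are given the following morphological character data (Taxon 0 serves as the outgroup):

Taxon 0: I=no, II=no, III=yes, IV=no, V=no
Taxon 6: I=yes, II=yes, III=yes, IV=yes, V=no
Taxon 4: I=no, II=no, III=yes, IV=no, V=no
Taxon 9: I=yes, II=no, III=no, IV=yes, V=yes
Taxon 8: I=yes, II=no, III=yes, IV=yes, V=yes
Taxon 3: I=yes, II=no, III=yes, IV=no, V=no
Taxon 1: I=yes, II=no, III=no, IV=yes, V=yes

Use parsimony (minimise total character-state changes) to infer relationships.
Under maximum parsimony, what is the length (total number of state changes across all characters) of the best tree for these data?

Character polarity is set by the outgroup: the derived state is whichever differs from the outgroup's state, so for III the derived state is 'no', and for the remaining characters it is 'yes'.
Only Taxon 1, Taxon 3, Taxon 6, Taxon 8, and Taxon 9 show the derived state 'yes' for I, supporting them as a clade.
II: derived state 'yes' in Taxon 6 only — an autapomorphy, so it tells us nothing about relationships among taxa.
III: derived state 'no' in Taxon 1 and Taxon 9 only — synapomorphy for {Taxon 1, Taxon 9}.
IV: derived state 'yes' in Taxon 1, Taxon 6, Taxon 8, and Taxon 9 only — synapomorphy for {Taxon 1, Taxon 6, Taxon 8, Taxon 9}.
Only Taxon 1, Taxon 8, and Taxon 9 show the derived state 'yes' for V, supporting them as a clade.
Most parsimonious ingroup topology: (((Taxon 6,((Taxon 9,Taxon 1),Taxon 8)),Taxon 3),Taxon 4).
Changes per character on this tree: I: 1; II: 1; III: 1; IV: 1; V: 1.
Total = 5.

5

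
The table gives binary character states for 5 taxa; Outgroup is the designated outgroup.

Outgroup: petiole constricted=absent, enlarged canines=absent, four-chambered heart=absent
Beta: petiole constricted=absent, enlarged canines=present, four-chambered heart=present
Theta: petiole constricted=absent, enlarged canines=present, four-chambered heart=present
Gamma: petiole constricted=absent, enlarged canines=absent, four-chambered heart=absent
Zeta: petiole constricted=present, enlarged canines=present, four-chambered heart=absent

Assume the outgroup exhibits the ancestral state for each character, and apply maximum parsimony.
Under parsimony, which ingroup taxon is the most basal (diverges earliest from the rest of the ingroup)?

The outgroup has state 'absent' for every character, so 'present' is the derived state throughout.
petiole constricted: derived state 'present' in Zeta only — an autapomorphy, so it tells us nothing about relationships among taxa.
enlarged canines (derived state 'present') is shared by Beta, Theta, and Zeta — a synapomorphy uniting that clade.
four-chambered heart: derived state 'present' in Beta and Theta only — synapomorphy for {Beta, Theta}.
Most parsimonious ingroup topology: (((Beta,Theta),Zeta),Gamma).
Gamma is sister to the clade containing all other ingroup taxa, so it is the earliest-diverging (most basal) ingroup lineage.

Gamma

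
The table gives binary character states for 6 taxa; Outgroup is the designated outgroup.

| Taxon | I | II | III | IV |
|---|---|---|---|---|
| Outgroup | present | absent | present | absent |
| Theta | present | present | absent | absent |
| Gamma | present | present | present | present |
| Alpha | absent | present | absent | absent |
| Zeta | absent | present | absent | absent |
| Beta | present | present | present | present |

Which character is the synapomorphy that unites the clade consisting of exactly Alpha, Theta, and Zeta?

Character polarity is set by the outgroup: the derived state is whichever differs from the outgroup's state, so for I, III the derived state is 'absent', and for the remaining characters it is 'present'.
I: derived state 'absent' in Alpha and Zeta only — synapomorphy for {Alpha, Zeta}.
II (derived state 'present') is shared by all ingroup taxa — unites the whole ingroup.
Only Alpha, Theta, and Zeta show the derived state 'absent' for III, supporting them as a clade.
Only Beta and Gamma show the derived state 'present' for IV, supporting them as a clade.
Most parsimonious ingroup topology: ((Theta,(Alpha,Zeta)),(Gamma,Beta)).
The clade {Alpha, Theta, Zeta} is supported by III: its derived state 'absent' occurs in exactly those taxa and in no other taxon (including the outgroup).

III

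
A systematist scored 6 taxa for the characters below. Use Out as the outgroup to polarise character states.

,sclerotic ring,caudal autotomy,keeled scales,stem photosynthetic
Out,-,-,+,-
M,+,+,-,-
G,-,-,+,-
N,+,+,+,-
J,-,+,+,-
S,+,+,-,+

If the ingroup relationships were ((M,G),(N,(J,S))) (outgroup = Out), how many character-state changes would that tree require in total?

Map each character onto ((M,G),(N,(J,S))) (rooted by Out) and count the minimum state changes it requires (Fitch parsimony):
sclerotic ring: 3; caudal autotomy: 2; keeled scales: 2; stem photosynthetic: 1.
Total tree length = 8.

8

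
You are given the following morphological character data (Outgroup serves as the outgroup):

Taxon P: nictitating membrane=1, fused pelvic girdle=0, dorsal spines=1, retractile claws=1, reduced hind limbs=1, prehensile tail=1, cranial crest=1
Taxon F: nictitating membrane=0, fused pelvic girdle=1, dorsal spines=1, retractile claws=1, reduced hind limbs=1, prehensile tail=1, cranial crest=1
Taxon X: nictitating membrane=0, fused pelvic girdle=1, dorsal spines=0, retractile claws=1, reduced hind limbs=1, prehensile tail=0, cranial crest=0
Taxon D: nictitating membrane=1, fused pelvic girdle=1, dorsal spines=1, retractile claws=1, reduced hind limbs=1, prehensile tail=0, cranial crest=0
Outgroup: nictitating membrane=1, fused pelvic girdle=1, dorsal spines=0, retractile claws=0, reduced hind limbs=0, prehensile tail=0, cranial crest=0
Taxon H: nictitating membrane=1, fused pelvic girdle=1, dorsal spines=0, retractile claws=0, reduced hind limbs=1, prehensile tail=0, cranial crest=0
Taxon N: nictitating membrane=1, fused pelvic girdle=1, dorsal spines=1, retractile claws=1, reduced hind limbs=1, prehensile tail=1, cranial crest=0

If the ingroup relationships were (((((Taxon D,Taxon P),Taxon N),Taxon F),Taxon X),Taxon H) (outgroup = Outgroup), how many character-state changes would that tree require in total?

10

Map each character onto (((((Taxon D,Taxon P),Taxon N),Taxon F),Taxon X),Taxon H) (rooted by Outgroup) and count the minimum state changes it requires (Fitch parsimony):
nictitating membrane: 2; fused pelvic girdle: 1; dorsal spines: 1; retractile claws: 1; reduced hind limbs: 1; prehensile tail: 2; cranial crest: 2.
Total tree length = 10.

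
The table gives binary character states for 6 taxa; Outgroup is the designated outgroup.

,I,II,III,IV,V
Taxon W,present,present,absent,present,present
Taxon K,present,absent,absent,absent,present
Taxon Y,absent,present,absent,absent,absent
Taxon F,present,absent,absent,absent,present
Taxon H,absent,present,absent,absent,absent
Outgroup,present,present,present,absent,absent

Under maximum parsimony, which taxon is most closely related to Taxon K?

Taxon F

Character polarity is set by the outgroup: the derived state is whichever differs from the outgroup's state, so for I, II, III the derived state is 'absent', and for the remaining characters it is 'present'.
Only Taxon H and Taxon Y show the derived state 'absent' for I, supporting them as a clade.
II: derived state 'absent' in Taxon F and Taxon K only — synapomorphy for {Taxon F, Taxon K}.
III (derived state 'absent') is shared by all ingroup taxa — unites the whole ingroup.
IV: derived state 'present' in Taxon W only — an autapomorphy, so it tells us nothing about relationships among taxa.
Only Taxon F, Taxon K, and Taxon W show the derived state 'present' for V, supporting them as a clade.
Most parsimonious ingroup topology: (((Taxon K,Taxon F),Taxon W),(Taxon H,Taxon Y)).
Taxon K and Taxon F form a cherry on this tree, so they are sister taxa.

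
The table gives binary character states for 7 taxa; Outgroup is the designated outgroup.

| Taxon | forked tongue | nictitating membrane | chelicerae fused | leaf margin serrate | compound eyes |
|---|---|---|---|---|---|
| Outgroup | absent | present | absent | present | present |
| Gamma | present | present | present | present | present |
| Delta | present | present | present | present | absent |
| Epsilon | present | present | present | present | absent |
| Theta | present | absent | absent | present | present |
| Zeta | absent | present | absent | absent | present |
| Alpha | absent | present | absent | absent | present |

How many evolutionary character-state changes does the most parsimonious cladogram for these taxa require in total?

5

Character polarity is set by the outgroup: the derived state is whichever differs from the outgroup's state, so for nictitating membrane, leaf margin serrate, compound eyes the derived state is 'absent', and for the remaining characters it is 'present'.
forked tongue (derived state 'present') is shared by Delta, Epsilon, Gamma, and Theta — a synapomorphy uniting that clade.
nictitating membrane (derived state 'absent') is unique to Theta (autapomorphy; uninformative for grouping).
Only Delta, Epsilon, and Gamma show the derived state 'present' for chelicerae fused, supporting them as a clade.
leaf margin serrate (derived state 'absent') is shared by Alpha and Zeta — a synapomorphy uniting that clade.
Only Delta and Epsilon show the derived state 'absent' for compound eyes, supporting them as a clade.
Most parsimonious ingroup topology: (((Gamma,(Delta,Epsilon)),Theta),(Zeta,Alpha)).
Changes per character on this tree: forked tongue: 1; nictitating membrane: 1; chelicerae fused: 1; leaf margin serrate: 1; compound eyes: 1.
Total = 5.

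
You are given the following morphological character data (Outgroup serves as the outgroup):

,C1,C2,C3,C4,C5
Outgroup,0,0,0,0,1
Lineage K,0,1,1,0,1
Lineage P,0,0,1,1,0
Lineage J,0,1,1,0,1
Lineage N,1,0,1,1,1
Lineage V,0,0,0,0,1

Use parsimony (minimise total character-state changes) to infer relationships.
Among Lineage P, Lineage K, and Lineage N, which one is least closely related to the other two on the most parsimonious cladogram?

Character polarity is set by the outgroup: the derived state is whichever differs from the outgroup's state, so for C5 the derived state is '0', and for the remaining characters it is '1'.
C1 (derived state '1') is unique to Lineage N (autapomorphy; uninformative for grouping).
C2: derived state '1' in Lineage J and Lineage K only — synapomorphy for {Lineage J, Lineage K}.
C3 (derived state '1') is shared by Lineage J, Lineage K, Lineage N, and Lineage P — a synapomorphy uniting that clade.
Only Lineage N and Lineage P show the derived state '1' for C4, supporting them as a clade.
C5: derived state '0' in Lineage P only — an autapomorphy, so it tells us nothing about relationships among taxa.
Most parsimonious ingroup topology: (((Lineage K,Lineage J),(Lineage P,Lineage N)),Lineage V).
Lineage N and Lineage P share a more recent common ancestor with each other than either does with Lineage K, so Lineage K is the least closely related of the three.

Lineage K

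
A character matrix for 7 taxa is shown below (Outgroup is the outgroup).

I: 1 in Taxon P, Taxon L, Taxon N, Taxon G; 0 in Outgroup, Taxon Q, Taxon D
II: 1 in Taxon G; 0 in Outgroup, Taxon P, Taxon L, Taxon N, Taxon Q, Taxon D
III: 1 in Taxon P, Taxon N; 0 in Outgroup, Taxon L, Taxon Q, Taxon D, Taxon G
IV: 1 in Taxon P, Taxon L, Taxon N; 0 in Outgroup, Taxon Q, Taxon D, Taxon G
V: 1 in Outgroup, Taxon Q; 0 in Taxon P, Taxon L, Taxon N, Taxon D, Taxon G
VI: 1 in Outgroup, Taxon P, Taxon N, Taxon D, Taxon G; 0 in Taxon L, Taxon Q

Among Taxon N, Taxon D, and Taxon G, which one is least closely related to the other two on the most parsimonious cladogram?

Character polarity is set by the outgroup: the derived state is whichever differs from the outgroup's state, so for V, VI the derived state is '0', and for the remaining characters it is '1'.
I: derived state '1' in Taxon G, Taxon L, Taxon N, and Taxon P only — synapomorphy for {Taxon G, Taxon L, Taxon N, Taxon P}.
II (derived state '1') is unique to Taxon G (autapomorphy; uninformative for grouping).
III (derived state '1') is shared by Taxon N and Taxon P — a synapomorphy uniting that clade.
IV: derived state '1' in Taxon L, Taxon N, and Taxon P only — synapomorphy for {Taxon L, Taxon N, Taxon P}.
V: derived state '0' in Taxon D, Taxon G, Taxon L, Taxon N, and Taxon P only — synapomorphy for {Taxon D, Taxon G, Taxon L, Taxon N, Taxon P}.
VI (state '0') occurs in Taxon L and Taxon Q but conflicts with the nesting implied by the other characters — most parsimoniously interpreted as homoplasy.
Most parsimonious ingroup topology: (((((Taxon P,Taxon N),Taxon L),Taxon G),Taxon D),Taxon Q).
Taxon G and Taxon N share a more recent common ancestor with each other than either does with Taxon D, so Taxon D is the least closely related of the three.

Taxon D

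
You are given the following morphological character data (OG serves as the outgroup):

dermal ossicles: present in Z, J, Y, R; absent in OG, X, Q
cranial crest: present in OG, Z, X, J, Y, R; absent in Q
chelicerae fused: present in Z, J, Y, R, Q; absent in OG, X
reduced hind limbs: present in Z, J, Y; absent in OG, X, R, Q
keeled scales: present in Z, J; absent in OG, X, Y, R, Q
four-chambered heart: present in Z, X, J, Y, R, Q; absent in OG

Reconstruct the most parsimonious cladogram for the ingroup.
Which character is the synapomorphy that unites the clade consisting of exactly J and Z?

Character polarity is set by the outgroup: the derived state is whichever differs from the outgroup's state, so for cranial crest the derived state is 'absent', and for the remaining characters it is 'present'.
dermal ossicles (derived state 'present') is shared by J, R, Y, and Z — a synapomorphy uniting that clade.
cranial crest: derived state 'absent' in Q only — an autapomorphy, so it tells us nothing about relationships among taxa.
Only J, Q, R, Y, and Z show the derived state 'present' for chelicerae fused, supporting them as a clade.
reduced hind limbs: derived state 'present' in J, Y, and Z only — synapomorphy for {J, Y, Z}.
keeled scales (derived state 'present') is shared by J and Z — a synapomorphy uniting that clade.
four-chambered heart (derived state 'present') is shared by all ingroup taxa — unites the whole ingroup.
Most parsimonious ingroup topology: (((((Z,J),Y),R),Q),X).
The clade {J, Z} is supported by keeled scales: its derived state 'present' occurs in exactly those taxa and in no other taxon (including the outgroup).

keeled scales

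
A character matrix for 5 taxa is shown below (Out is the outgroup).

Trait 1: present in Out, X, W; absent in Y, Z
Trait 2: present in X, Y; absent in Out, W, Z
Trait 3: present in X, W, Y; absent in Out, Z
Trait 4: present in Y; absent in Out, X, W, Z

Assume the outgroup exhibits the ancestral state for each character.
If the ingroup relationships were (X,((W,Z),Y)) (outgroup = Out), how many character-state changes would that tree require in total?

Map each character onto (X,((W,Z),Y)) (rooted by Out) and count the minimum state changes it requires (Fitch parsimony):
Trait 1: 2; Trait 2: 2; Trait 3: 2; Trait 4: 1.
Total tree length = 7.

7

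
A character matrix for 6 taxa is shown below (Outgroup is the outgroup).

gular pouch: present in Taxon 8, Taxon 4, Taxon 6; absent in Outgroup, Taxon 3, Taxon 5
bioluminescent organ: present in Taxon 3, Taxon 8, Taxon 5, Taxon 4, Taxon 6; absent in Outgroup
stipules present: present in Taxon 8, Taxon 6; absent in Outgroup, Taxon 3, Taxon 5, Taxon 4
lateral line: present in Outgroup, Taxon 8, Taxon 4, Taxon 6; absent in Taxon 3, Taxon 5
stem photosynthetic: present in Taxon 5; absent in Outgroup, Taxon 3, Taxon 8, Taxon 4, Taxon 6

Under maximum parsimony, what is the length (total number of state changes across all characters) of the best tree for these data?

5

Character polarity is set by the outgroup: the derived state is whichever differs from the outgroup's state, so for lateral line the derived state is 'absent', and for the remaining characters it is 'present'.
gular pouch: derived state 'present' in Taxon 4, Taxon 6, and Taxon 8 only — synapomorphy for {Taxon 4, Taxon 6, Taxon 8}.
bioluminescent organ (derived state 'present') is shared by all ingroup taxa — unites the whole ingroup.
Only Taxon 6 and Taxon 8 show the derived state 'present' for stipules present, supporting them as a clade.
lateral line (derived state 'absent') is shared by Taxon 3 and Taxon 5 — a synapomorphy uniting that clade.
stem photosynthetic: derived state 'present' in Taxon 5 only — an autapomorphy, so it tells us nothing about relationships among taxa.
Most parsimonious ingroup topology: ((Taxon 3,Taxon 5),((Taxon 8,Taxon 6),Taxon 4)).
Changes per character on this tree: gular pouch: 1; bioluminescent organ: 1; stipules present: 1; lateral line: 1; stem photosynthetic: 1.
Total = 5.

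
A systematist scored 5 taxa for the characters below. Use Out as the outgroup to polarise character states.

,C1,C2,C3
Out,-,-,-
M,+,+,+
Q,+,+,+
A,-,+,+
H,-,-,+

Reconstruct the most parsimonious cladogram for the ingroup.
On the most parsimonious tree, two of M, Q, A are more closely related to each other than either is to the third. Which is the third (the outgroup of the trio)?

The outgroup has state '-' for every character, so '+' is the derived state throughout.
Only M and Q show the derived state '+' for C1, supporting them as a clade.
C2: derived state '+' in A, M, and Q only — synapomorphy for {A, M, Q}.
All ingroup taxa share the derived state '+' for C3; it defines the ingroup but does not resolve relationships within it.
Most parsimonious ingroup topology: (((M,Q),A),H).
M and Q share a more recent common ancestor with each other than either does with A, so A is the least closely related of the three.

A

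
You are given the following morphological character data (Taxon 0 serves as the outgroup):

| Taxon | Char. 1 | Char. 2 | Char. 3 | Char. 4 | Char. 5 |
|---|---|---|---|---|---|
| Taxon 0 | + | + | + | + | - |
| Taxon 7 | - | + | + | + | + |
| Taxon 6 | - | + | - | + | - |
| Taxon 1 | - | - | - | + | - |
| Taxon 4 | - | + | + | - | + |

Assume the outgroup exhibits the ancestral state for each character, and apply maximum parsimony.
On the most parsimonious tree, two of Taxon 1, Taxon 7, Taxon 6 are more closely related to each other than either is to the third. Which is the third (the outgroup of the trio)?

Character polarity is set by the outgroup: the derived state is whichever differs from the outgroup's state, so for Char. 1, Char. 2, Char. 3, Char. 4 the derived state is '-', and for the remaining characters it is '+'.
All ingroup taxa share the derived state '-' for Char. 1; it defines the ingroup but does not resolve relationships within it.
Char. 2: derived state '-' in Taxon 1 only — an autapomorphy, so it tells us nothing about relationships among taxa.
Char. 3: derived state '-' in Taxon 1 and Taxon 6 only — synapomorphy for {Taxon 1, Taxon 6}.
Char. 4 (derived state '-') is unique to Taxon 4 (autapomorphy; uninformative for grouping).
Char. 5: derived state '+' in Taxon 4 and Taxon 7 only — synapomorphy for {Taxon 4, Taxon 7}.
Most parsimonious ingroup topology: ((Taxon 7,Taxon 4),(Taxon 6,Taxon 1)).
Taxon 6 and Taxon 1 share a more recent common ancestor with each other than either does with Taxon 7, so Taxon 7 is the least closely related of the three.

Taxon 7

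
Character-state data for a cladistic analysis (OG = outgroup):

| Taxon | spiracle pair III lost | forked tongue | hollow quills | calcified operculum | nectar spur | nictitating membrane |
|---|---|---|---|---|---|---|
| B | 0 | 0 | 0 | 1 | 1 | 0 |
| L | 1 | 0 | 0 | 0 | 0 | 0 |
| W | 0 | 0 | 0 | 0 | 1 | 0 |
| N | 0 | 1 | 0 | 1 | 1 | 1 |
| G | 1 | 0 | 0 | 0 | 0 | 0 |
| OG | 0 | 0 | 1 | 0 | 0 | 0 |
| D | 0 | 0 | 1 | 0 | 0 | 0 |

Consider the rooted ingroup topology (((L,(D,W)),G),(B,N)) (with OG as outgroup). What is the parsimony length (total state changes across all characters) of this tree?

9

Map each character onto (((L,(D,W)),G),(B,N)) (rooted by OG) and count the minimum state changes it requires (Fitch parsimony):
spiracle pair III lost: 2; forked tongue: 1; hollow quills: 2; calcified operculum: 1; nectar spur: 2; nictitating membrane: 1.
Total tree length = 9.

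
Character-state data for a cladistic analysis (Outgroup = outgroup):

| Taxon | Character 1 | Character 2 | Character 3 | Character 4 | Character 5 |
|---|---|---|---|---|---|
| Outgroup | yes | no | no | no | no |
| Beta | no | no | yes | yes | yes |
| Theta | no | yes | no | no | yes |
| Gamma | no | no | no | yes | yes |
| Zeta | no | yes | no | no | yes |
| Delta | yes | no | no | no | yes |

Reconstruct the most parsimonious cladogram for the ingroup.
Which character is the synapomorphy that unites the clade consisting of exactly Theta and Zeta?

Character polarity is set by the outgroup: the derived state is whichever differs from the outgroup's state, so for Character 1 the derived state is 'no', and for the remaining characters it is 'yes'.
Only Beta, Gamma, Theta, and Zeta show the derived state 'no' for Character 1, supporting them as a clade.
Character 2: derived state 'yes' in Theta and Zeta only — synapomorphy for {Theta, Zeta}.
Character 3 (derived state 'yes') is unique to Beta (autapomorphy; uninformative for grouping).
Character 4 (derived state 'yes') is shared by Beta and Gamma — a synapomorphy uniting that clade.
Character 5 (derived state 'yes') is shared by all ingroup taxa — unites the whole ingroup.
Most parsimonious ingroup topology: (((Beta,Gamma),(Theta,Zeta)),Delta).
The clade {Theta, Zeta} is supported by Character 2: its derived state 'yes' occurs in exactly those taxa and in no other taxon (including the outgroup).

Character 2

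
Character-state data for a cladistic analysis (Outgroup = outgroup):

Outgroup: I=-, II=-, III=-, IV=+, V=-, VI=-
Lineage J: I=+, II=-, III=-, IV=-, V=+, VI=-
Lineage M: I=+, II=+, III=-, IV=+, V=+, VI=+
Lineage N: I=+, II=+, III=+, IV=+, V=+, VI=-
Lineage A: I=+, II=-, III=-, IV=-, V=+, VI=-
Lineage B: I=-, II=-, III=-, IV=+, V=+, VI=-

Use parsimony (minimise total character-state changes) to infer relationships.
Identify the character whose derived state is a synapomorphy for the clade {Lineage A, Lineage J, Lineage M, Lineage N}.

I

Character polarity is set by the outgroup: the derived state is whichever differs from the outgroup's state, so for IV the derived state is '-', and for the remaining characters it is '+'.
I (derived state '+') is shared by Lineage A, Lineage J, Lineage M, and Lineage N — a synapomorphy uniting that clade.
Only Lineage M and Lineage N show the derived state '+' for II, supporting them as a clade.
III: derived state '+' in Lineage N only — an autapomorphy, so it tells us nothing about relationships among taxa.
Only Lineage A and Lineage J show the derived state '-' for IV, supporting them as a clade.
V (derived state '+') is shared by all ingroup taxa — unites the whole ingroup.
VI (derived state '+') is unique to Lineage M (autapomorphy; uninformative for grouping).
Most parsimonious ingroup topology: (((Lineage J,Lineage A),(Lineage M,Lineage N)),Lineage B).
The clade {Lineage A, Lineage J, Lineage M, Lineage N} is supported by I: its derived state '+' occurs in exactly those taxa and in no other taxon (including the outgroup).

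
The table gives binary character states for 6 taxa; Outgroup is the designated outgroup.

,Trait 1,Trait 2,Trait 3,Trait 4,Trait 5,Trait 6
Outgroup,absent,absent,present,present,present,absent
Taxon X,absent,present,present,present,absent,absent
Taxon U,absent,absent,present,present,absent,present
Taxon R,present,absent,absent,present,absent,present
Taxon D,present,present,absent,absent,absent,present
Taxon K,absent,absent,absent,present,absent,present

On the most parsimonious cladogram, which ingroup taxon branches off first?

Taxon X

Character polarity is set by the outgroup: the derived state is whichever differs from the outgroup's state, so for Trait 3, Trait 4, Trait 5 the derived state is 'absent', and for the remaining characters it is 'present'.
Trait 1 (derived state 'present') is shared by Taxon D and Taxon R — a synapomorphy uniting that clade.
Trait 2 groups Taxon D and Taxon X, which is incompatible with the clades supported by the remaining characters; treating it as convergent (homoplasy) costs fewer steps than any alternative tree.
Trait 3: derived state 'absent' in Taxon D, Taxon K, and Taxon R only — synapomorphy for {Taxon D, Taxon K, Taxon R}.
Trait 4: derived state 'absent' in Taxon D only — an autapomorphy, so it tells us nothing about relationships among taxa.
All ingroup taxa share the derived state 'absent' for Trait 5; it defines the ingroup but does not resolve relationships within it.
Trait 6 (derived state 'present') is shared by Taxon D, Taxon K, Taxon R, and Taxon U — a synapomorphy uniting that clade.
Most parsimonious ingroup topology: (Taxon X,(Taxon U,((Taxon R,Taxon D),Taxon K))).
Taxon X is sister to the clade containing all other ingroup taxa, so it is the earliest-diverging (most basal) ingroup lineage.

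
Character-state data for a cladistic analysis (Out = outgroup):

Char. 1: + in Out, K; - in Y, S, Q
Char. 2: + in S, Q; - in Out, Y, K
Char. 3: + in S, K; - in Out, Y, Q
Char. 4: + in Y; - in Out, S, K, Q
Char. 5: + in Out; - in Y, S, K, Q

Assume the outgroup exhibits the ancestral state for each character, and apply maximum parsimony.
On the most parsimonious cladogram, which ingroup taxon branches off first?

K

Character polarity is set by the outgroup: the derived state is whichever differs from the outgroup's state, so for Char. 1, Char. 5 the derived state is '-', and for the remaining characters it is '+'.
Char. 1 (derived state '-') is shared by Q, S, and Y — a synapomorphy uniting that clade.
Char. 2: derived state '+' in Q and S only — synapomorphy for {Q, S}.
Char. 3 (state '+') occurs in K and S but conflicts with the nesting implied by the other characters — most parsimoniously interpreted as homoplasy.
Char. 4 (derived state '+') is unique to Y (autapomorphy; uninformative for grouping).
All ingroup taxa share the derived state '-' for Char. 5; it defines the ingroup but does not resolve relationships within it.
Most parsimonious ingroup topology: ((Y,(S,Q)),K).
K is sister to the clade containing all other ingroup taxa, so it is the earliest-diverging (most basal) ingroup lineage.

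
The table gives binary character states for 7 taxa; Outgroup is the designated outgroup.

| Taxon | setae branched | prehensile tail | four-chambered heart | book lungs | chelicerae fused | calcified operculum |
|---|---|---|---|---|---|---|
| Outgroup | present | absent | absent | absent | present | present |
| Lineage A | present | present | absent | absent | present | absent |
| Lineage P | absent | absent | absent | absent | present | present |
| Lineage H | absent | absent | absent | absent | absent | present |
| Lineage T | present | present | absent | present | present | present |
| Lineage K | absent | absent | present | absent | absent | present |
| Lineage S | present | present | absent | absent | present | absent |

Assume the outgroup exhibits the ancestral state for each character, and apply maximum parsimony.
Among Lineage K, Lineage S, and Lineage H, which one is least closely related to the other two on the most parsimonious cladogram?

Character polarity is set by the outgroup: the derived state is whichever differs from the outgroup's state, so for setae branched, chelicerae fused, calcified operculum the derived state is 'absent', and for the remaining characters it is 'present'.
setae branched (derived state 'absent') is shared by Lineage H, Lineage K, and Lineage P — a synapomorphy uniting that clade.
Only Lineage A, Lineage S, and Lineage T show the derived state 'present' for prehensile tail, supporting them as a clade.
four-chambered heart: derived state 'present' in Lineage K only — an autapomorphy, so it tells us nothing about relationships among taxa.
book lungs: derived state 'present' in Lineage T only — an autapomorphy, so it tells us nothing about relationships among taxa.
chelicerae fused (derived state 'absent') is shared by Lineage H and Lineage K — a synapomorphy uniting that clade.
Only Lineage A and Lineage S show the derived state 'absent' for calcified operculum, supporting them as a clade.
Most parsimonious ingroup topology: (((Lineage A,Lineage S),Lineage T),(Lineage P,(Lineage H,Lineage K))).
Lineage H and Lineage K share a more recent common ancestor with each other than either does with Lineage S, so Lineage S is the least closely related of the three.

Lineage S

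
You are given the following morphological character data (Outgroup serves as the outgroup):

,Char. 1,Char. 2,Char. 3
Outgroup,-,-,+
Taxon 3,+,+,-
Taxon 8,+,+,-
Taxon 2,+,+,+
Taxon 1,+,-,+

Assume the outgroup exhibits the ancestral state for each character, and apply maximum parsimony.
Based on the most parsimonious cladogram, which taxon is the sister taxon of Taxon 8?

Character polarity is set by the outgroup: the derived state is whichever differs from the outgroup's state, so for Char. 3 the derived state is '-', and for the remaining characters it is '+'.
All ingroup taxa share the derived state '+' for Char. 1; it defines the ingroup but does not resolve relationships within it.
Only Taxon 2, Taxon 3, and Taxon 8 show the derived state '+' for Char. 2, supporting them as a clade.
Char. 3: derived state '-' in Taxon 3 and Taxon 8 only — synapomorphy for {Taxon 3, Taxon 8}.
Most parsimonious ingroup topology: (((Taxon 3,Taxon 8),Taxon 2),Taxon 1).
Taxon 8 and Taxon 3 form a cherry on this tree, so they are sister taxa.

Taxon 3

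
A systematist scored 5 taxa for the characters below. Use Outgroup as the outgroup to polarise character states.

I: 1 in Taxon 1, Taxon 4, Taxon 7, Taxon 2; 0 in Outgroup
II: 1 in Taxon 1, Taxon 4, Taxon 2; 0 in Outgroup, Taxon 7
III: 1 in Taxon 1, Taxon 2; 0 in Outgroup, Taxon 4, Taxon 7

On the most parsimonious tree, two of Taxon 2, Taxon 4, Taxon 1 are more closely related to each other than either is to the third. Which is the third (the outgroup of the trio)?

The outgroup has state '0' for every character, so '1' is the derived state throughout.
I (derived state '1') is shared by all ingroup taxa — unites the whole ingroup.
II (derived state '1') is shared by Taxon 1, Taxon 2, and Taxon 4 — a synapomorphy uniting that clade.
III: derived state '1' in Taxon 1 and Taxon 2 only — synapomorphy for {Taxon 1, Taxon 2}.
Most parsimonious ingroup topology: ((Taxon 4,(Taxon 2,Taxon 1)),Taxon 7).
Taxon 1 and Taxon 2 share a more recent common ancestor with each other than either does with Taxon 4, so Taxon 4 is the least closely related of the three.

Taxon 4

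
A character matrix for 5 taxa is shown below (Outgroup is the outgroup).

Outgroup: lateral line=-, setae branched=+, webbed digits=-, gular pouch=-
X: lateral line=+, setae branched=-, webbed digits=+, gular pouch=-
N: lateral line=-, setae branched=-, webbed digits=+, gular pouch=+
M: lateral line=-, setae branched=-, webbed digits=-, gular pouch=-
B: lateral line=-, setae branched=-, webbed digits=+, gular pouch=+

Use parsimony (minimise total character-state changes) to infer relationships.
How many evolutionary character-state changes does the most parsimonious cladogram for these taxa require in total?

4

Character polarity is set by the outgroup: the derived state is whichever differs from the outgroup's state, so for setae branched the derived state is '-', and for the remaining characters it is '+'.
lateral line (derived state '+') is unique to X (autapomorphy; uninformative for grouping).
All ingroup taxa share the derived state '-' for setae branched; it defines the ingroup but does not resolve relationships within it.
webbed digits: derived state '+' in B, N, and X only — synapomorphy for {B, N, X}.
gular pouch: derived state '+' in B and N only — synapomorphy for {B, N}.
Most parsimonious ingroup topology: ((X,(N,B)),M).
Changes per character on this tree: lateral line: 1; setae branched: 1; webbed digits: 1; gular pouch: 1.
Total = 4.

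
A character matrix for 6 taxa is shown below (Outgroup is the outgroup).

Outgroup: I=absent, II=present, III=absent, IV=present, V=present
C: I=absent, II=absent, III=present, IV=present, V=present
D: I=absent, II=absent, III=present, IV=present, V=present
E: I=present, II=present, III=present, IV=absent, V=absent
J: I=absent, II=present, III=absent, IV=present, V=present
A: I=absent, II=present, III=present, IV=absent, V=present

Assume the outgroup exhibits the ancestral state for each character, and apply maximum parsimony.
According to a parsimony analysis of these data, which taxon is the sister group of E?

Character polarity is set by the outgroup: the derived state is whichever differs from the outgroup's state, so for II, IV, V the derived state is 'absent', and for the remaining characters it is 'present'.
I (derived state 'present') is unique to E (autapomorphy; uninformative for grouping).
II (derived state 'absent') is shared by C and D — a synapomorphy uniting that clade.
III: derived state 'present' in A, C, D, and E only — synapomorphy for {A, C, D, E}.
Only A and E show the derived state 'absent' for IV, supporting them as a clade.
V: derived state 'absent' in E only — an autapomorphy, so it tells us nothing about relationships among taxa.
Most parsimonious ingroup topology: (((C,D),(E,A)),J).
E and A form a cherry on this tree, so they are sister taxa.

A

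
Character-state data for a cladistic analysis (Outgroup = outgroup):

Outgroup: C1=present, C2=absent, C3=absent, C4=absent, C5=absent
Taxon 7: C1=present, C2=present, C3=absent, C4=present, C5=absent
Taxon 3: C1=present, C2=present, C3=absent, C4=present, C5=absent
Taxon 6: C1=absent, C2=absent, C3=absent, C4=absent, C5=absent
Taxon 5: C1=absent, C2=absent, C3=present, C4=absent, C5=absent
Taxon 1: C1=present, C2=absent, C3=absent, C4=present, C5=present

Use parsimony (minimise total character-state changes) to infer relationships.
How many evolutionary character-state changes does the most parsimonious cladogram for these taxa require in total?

Character polarity is set by the outgroup: the derived state is whichever differs from the outgroup's state, so for C1 the derived state is 'absent', and for the remaining characters it is 'present'.
C1: derived state 'absent' in Taxon 5 and Taxon 6 only — synapomorphy for {Taxon 5, Taxon 6}.
Only Taxon 3 and Taxon 7 show the derived state 'present' for C2, supporting them as a clade.
C3: derived state 'present' in Taxon 5 only — an autapomorphy, so it tells us nothing about relationships among taxa.
C4: derived state 'present' in Taxon 1, Taxon 3, and Taxon 7 only — synapomorphy for {Taxon 1, Taxon 3, Taxon 7}.
C5 (derived state 'present') is unique to Taxon 1 (autapomorphy; uninformative for grouping).
Most parsimonious ingroup topology: (((Taxon 7,Taxon 3),Taxon 1),(Taxon 6,Taxon 5)).
Changes per character on this tree: C1: 1; C2: 1; C3: 1; C4: 1; C5: 1.
Total = 5.

5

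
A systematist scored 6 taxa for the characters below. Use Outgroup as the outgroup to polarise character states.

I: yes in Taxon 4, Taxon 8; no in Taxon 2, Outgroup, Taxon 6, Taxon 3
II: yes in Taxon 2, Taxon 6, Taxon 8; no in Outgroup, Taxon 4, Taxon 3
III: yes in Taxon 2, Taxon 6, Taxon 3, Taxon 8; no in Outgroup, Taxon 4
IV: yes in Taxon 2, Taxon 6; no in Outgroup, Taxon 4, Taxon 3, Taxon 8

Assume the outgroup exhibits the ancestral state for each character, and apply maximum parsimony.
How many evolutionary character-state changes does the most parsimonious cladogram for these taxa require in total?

The outgroup has state 'no' for every character, so 'yes' is the derived state throughout.
I (state 'yes') occurs in Taxon 4 and Taxon 8 but conflicts with the nesting implied by the other characters — most parsimoniously interpreted as homoplasy.
Only Taxon 2, Taxon 6, and Taxon 8 show the derived state 'yes' for II, supporting them as a clade.
III (derived state 'yes') is shared by Taxon 2, Taxon 3, Taxon 6, and Taxon 8 — a synapomorphy uniting that clade.
Only Taxon 2 and Taxon 6 show the derived state 'yes' for IV, supporting them as a clade.
Most parsimonious ingroup topology: (Taxon 4,((Taxon 8,(Taxon 6,Taxon 2)),Taxon 3)).
Changes per character on this tree: I: 2; II: 1; III: 1; IV: 1.
Total = 5.

5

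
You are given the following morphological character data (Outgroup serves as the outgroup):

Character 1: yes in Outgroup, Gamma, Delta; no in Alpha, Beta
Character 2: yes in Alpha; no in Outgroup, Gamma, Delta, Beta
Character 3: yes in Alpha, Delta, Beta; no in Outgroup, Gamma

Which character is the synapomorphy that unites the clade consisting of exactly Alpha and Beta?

Character 1

Character polarity is set by the outgroup: the derived state is whichever differs from the outgroup's state, so for Character 1 the derived state is 'no', and for the remaining characters it is 'yes'.
Only Alpha and Beta show the derived state 'no' for Character 1, supporting them as a clade.
Character 2 (derived state 'yes') is unique to Alpha (autapomorphy; uninformative for grouping).
Character 3 (derived state 'yes') is shared by Alpha, Beta, and Delta — a synapomorphy uniting that clade.
Most parsimonious ingroup topology: (Gamma,((Alpha,Beta),Delta)).
The clade {Alpha, Beta} is supported by Character 1: its derived state 'no' occurs in exactly those taxa and in no other taxon (including the outgroup).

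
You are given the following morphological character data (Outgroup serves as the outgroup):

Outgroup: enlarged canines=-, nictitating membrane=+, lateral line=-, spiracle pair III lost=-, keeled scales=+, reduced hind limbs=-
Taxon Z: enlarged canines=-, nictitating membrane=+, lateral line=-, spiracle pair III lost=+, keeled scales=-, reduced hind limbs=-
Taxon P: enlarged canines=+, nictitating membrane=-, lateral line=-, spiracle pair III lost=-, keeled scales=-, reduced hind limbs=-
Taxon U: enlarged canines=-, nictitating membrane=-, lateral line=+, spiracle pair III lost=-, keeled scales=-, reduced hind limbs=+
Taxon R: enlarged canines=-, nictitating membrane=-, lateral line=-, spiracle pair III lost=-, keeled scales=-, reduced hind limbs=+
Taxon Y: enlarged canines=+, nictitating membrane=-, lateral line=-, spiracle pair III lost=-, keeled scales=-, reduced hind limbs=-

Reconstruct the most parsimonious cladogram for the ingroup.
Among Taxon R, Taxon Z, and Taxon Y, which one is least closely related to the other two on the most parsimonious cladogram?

Character polarity is set by the outgroup: the derived state is whichever differs from the outgroup's state, so for nictitating membrane, keeled scales the derived state is '-', and for the remaining characters it is '+'.
enlarged canines (derived state '+') is shared by Taxon P and Taxon Y — a synapomorphy uniting that clade.
nictitating membrane (derived state '-') is shared by Taxon P, Taxon R, Taxon U, and Taxon Y — a synapomorphy uniting that clade.
lateral line: derived state '+' in Taxon U only — an autapomorphy, so it tells us nothing about relationships among taxa.
spiracle pair III lost: derived state '+' in Taxon Z only — an autapomorphy, so it tells us nothing about relationships among taxa.
keeled scales (derived state '-') is shared by all ingroup taxa — unites the whole ingroup.
Only Taxon R and Taxon U show the derived state '+' for reduced hind limbs, supporting them as a clade.
Most parsimonious ingroup topology: (Taxon Z,((Taxon P,Taxon Y),(Taxon U,Taxon R))).
Taxon Y and Taxon R share a more recent common ancestor with each other than either does with Taxon Z, so Taxon Z is the least closely related of the three.

Taxon Z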